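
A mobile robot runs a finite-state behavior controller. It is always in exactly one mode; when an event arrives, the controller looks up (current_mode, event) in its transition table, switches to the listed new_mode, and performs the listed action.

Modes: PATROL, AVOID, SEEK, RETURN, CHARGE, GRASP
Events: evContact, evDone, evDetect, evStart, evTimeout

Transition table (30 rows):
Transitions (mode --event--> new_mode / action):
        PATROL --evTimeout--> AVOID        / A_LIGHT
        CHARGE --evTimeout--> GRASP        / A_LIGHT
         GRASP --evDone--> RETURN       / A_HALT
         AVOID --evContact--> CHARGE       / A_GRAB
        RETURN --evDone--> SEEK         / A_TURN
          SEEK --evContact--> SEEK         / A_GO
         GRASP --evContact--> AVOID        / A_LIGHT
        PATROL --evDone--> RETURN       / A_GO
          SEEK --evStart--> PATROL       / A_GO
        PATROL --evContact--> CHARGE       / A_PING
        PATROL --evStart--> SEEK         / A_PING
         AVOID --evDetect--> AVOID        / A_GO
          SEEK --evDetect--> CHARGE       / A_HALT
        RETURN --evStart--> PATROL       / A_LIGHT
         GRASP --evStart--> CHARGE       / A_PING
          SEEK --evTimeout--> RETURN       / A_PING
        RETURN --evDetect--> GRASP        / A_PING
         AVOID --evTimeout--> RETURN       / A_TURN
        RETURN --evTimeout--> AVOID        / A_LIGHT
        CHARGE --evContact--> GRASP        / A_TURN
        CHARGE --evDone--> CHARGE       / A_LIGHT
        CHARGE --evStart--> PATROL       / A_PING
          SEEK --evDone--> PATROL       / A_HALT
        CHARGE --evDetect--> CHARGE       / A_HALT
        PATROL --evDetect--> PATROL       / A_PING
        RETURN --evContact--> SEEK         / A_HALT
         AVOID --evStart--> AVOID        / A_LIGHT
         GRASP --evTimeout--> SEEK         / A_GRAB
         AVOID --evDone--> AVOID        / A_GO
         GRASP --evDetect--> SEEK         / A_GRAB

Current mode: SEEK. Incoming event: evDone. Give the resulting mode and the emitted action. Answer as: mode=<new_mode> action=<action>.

current mode = SEEK; filter table to that mode:
  (SEEK, evContact) → (SEEK, A_GO)
  (SEEK, evStart) → (PATROL, A_GO)
  (SEEK, evDetect) → (CHARGE, A_HALT)
  (SEEK, evTimeout) → (RETURN, A_PING)
  (SEEK, evDone) → (PATROL, A_HALT)  ← event matches
event = evDone selects (PATROL, A_HALT)

mode=PATROL action=A_HALT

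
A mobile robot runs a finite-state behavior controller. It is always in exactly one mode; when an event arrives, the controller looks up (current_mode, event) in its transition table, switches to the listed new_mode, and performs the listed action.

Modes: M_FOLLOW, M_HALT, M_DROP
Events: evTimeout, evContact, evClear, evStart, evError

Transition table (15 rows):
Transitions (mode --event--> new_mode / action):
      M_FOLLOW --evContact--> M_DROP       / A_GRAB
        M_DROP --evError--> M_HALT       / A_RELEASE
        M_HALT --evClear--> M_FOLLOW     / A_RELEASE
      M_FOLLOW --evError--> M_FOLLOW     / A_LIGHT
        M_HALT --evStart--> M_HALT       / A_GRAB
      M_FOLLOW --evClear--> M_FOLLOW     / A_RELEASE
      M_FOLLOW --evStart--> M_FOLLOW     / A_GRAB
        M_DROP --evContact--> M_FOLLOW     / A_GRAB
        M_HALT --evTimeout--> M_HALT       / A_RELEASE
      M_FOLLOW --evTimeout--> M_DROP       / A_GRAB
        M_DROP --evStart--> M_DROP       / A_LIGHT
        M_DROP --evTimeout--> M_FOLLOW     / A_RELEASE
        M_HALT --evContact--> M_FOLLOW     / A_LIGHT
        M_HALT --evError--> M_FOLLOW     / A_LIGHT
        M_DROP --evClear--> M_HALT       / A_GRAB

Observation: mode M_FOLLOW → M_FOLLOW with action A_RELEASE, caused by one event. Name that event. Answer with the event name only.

try evTimeout: (M_FOLLOW, evTimeout) → (M_DROP, A_GRAB)
try evContact: (M_FOLLOW, evContact) → (M_DROP, A_GRAB)
try evClear: (M_FOLLOW, evClear) → (M_FOLLOW, A_RELEASE)  ← matches
try evStart: (M_FOLLOW, evStart) → (M_FOLLOW, A_GRAB)
try evError: (M_FOLLOW, evError) → (M_FOLLOW, A_LIGHT)

evClear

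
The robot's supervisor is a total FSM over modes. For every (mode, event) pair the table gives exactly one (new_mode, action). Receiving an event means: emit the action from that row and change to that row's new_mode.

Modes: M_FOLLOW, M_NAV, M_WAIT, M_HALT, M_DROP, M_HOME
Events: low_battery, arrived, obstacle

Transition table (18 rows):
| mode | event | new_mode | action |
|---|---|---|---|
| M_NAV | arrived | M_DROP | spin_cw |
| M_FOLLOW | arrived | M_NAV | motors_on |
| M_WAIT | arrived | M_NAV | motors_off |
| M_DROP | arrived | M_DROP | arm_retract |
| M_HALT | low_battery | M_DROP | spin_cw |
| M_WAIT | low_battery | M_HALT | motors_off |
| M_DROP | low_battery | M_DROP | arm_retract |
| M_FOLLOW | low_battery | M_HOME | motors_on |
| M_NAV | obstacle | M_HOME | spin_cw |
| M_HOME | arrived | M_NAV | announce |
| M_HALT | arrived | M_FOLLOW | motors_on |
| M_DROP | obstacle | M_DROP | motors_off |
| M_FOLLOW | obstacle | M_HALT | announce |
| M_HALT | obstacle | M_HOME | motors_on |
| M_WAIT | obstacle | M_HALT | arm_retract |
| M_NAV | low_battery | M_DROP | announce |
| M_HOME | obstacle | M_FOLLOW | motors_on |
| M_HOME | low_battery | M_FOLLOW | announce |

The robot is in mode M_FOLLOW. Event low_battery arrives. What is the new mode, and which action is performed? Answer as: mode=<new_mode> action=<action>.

mode=M_HOME action=motors_on

current mode = M_FOLLOW; filter table to that mode:
  (M_FOLLOW, arrived) → (M_NAV, motors_on)
  (M_FOLLOW, low_battery) → (M_HOME, motors_on)  ← event matches
  (M_FOLLOW, obstacle) → (M_HALT, announce)
event = low_battery selects (M_HOME, motors_on)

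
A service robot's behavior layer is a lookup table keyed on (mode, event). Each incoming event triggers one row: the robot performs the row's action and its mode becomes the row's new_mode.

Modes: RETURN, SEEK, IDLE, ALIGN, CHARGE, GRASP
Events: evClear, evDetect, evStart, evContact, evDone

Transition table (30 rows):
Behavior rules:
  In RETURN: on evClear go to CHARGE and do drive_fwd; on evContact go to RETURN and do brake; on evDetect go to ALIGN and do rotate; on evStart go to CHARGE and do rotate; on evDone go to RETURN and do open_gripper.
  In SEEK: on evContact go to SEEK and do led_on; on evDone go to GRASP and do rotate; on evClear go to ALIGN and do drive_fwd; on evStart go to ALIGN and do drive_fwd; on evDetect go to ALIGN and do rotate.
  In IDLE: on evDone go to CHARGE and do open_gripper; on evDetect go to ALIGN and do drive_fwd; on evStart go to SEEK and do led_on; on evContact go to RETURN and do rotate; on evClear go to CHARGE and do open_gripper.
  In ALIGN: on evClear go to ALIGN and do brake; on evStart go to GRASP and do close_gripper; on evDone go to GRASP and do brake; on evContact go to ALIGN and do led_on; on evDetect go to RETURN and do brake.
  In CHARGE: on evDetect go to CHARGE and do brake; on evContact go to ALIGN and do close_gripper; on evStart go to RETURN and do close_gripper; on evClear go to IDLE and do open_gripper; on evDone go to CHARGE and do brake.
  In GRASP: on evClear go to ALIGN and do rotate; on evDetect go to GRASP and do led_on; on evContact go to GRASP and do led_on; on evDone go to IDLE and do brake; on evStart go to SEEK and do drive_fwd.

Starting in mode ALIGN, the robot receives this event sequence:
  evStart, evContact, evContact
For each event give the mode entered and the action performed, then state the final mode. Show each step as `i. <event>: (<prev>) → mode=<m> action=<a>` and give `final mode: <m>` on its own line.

final mode: GRASP

1. evStart: (ALIGN) → mode=GRASP action=close_gripper
2. evContact: (GRASP) → mode=GRASP action=led_on
3. evContact: (GRASP) → mode=GRASP action=led_on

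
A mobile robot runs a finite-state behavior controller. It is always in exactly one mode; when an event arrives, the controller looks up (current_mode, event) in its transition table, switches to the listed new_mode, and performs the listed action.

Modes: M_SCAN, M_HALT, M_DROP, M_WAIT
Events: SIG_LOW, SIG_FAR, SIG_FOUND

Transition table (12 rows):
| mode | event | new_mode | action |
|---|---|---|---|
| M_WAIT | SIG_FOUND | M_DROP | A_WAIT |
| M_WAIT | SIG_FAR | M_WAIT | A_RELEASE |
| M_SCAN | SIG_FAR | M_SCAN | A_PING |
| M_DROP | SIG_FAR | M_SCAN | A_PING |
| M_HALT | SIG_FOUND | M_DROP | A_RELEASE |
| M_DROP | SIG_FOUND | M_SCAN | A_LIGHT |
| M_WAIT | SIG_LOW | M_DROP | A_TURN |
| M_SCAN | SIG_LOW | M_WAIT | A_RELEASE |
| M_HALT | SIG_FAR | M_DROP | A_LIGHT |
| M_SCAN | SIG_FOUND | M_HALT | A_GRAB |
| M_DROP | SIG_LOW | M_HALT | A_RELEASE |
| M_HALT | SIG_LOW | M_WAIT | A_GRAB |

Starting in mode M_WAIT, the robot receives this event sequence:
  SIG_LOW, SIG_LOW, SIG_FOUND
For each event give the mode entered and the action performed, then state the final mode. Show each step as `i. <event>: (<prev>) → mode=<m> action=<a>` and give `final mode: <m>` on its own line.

final mode: M_DROP

1. SIG_LOW: (M_WAIT) → mode=M_DROP action=A_TURN
2. SIG_LOW: (M_DROP) → mode=M_HALT action=A_RELEASE
3. SIG_FOUND: (M_HALT) → mode=M_DROP action=A_RELEASE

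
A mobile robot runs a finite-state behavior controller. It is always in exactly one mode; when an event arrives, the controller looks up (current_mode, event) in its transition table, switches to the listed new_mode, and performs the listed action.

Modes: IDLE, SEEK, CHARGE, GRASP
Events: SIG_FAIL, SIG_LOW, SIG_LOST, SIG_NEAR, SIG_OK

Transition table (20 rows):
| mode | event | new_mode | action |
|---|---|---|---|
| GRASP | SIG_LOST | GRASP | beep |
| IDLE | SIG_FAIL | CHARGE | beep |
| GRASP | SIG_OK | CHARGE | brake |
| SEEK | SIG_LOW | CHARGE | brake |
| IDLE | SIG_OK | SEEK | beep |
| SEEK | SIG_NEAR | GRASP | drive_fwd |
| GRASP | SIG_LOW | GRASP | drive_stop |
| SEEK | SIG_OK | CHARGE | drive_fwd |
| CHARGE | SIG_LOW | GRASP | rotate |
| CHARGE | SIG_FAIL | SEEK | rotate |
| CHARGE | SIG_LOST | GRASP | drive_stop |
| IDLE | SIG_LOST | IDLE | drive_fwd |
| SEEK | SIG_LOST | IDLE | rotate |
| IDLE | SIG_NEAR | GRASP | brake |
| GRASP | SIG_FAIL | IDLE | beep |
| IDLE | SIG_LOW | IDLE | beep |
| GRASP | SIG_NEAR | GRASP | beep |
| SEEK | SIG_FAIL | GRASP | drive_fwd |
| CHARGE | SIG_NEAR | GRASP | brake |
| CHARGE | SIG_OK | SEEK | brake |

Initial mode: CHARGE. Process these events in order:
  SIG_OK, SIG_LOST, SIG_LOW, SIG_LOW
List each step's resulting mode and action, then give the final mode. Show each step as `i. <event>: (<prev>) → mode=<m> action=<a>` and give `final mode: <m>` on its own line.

1. SIG_OK: (CHARGE) → mode=SEEK action=brake
2. SIG_LOST: (SEEK) → mode=IDLE action=rotate
3. SIG_LOW: (IDLE) → mode=IDLE action=beep
4. SIG_LOW: (IDLE) → mode=IDLE action=beep

final mode: IDLE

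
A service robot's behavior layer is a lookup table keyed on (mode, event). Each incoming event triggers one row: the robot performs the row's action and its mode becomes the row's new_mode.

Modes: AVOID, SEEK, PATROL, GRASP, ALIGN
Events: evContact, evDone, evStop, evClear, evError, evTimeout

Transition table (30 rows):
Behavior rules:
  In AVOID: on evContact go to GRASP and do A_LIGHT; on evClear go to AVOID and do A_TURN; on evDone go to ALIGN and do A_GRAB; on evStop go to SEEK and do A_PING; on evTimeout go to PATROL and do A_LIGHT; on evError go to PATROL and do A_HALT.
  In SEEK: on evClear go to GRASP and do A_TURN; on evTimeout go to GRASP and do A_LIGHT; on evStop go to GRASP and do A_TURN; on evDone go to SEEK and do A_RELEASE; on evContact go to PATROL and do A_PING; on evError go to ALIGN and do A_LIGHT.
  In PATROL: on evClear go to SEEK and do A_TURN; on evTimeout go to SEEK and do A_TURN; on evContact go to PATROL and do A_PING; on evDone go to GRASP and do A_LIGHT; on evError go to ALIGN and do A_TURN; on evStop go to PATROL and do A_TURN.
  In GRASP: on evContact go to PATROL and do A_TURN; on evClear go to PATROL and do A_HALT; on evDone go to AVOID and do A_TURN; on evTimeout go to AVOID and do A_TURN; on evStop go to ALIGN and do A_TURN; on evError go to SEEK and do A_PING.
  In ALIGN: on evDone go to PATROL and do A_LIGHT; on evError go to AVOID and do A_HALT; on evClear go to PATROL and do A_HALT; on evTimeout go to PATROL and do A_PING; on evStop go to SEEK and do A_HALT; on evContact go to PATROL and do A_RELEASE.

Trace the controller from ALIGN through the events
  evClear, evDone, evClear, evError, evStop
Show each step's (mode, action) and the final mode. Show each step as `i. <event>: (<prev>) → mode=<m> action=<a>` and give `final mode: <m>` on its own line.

1. evClear: (ALIGN) → mode=PATROL action=A_HALT
2. evDone: (PATROL) → mode=GRASP action=A_LIGHT
3. evClear: (GRASP) → mode=PATROL action=A_HALT
4. evError: (PATROL) → mode=ALIGN action=A_TURN
5. evStop: (ALIGN) → mode=SEEK action=A_HALT

final mode: SEEK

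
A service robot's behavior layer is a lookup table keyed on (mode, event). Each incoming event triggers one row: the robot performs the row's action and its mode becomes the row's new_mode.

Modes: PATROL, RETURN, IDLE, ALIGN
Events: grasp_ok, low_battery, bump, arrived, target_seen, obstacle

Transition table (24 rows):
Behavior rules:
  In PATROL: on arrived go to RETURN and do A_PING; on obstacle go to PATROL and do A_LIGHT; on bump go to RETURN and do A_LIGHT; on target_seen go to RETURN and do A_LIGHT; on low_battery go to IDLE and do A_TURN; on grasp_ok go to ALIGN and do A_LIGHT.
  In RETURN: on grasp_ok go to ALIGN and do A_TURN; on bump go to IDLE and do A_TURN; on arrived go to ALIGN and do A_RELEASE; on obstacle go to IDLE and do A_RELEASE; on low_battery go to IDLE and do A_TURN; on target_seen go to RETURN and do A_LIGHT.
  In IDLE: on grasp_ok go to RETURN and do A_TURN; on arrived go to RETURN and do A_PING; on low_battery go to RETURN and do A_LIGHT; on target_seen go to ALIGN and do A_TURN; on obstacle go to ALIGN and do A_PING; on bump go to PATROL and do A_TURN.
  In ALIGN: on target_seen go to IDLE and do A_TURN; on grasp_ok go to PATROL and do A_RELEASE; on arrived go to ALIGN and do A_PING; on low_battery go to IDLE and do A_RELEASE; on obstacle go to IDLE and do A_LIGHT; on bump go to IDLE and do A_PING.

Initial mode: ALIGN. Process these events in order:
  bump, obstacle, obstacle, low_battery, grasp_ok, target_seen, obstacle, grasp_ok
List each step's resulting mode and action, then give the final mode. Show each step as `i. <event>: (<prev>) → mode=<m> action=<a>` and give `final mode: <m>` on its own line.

final mode: PATROL

1. bump: (ALIGN) → mode=IDLE action=A_PING
2. obstacle: (IDLE) → mode=ALIGN action=A_PING
3. obstacle: (ALIGN) → mode=IDLE action=A_LIGHT
4. low_battery: (IDLE) → mode=RETURN action=A_LIGHT
5. grasp_ok: (RETURN) → mode=ALIGN action=A_TURN
6. target_seen: (ALIGN) → mode=IDLE action=A_TURN
7. obstacle: (IDLE) → mode=ALIGN action=A_PING
8. grasp_ok: (ALIGN) → mode=PATROL action=A_RELEASE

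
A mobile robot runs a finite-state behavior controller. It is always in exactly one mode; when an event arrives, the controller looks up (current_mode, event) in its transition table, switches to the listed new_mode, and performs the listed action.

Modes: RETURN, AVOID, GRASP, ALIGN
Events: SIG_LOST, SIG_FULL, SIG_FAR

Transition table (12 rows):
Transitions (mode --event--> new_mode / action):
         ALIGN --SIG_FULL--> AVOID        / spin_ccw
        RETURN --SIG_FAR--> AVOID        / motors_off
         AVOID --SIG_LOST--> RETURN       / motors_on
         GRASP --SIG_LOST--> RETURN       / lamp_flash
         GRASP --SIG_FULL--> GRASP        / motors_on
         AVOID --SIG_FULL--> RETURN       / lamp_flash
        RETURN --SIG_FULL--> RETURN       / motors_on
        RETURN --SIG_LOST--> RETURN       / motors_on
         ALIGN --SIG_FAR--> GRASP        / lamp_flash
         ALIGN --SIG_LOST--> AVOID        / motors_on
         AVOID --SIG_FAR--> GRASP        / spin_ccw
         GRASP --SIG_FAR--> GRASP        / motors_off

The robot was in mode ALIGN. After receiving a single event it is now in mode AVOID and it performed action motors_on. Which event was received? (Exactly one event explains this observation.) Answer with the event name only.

SIG_LOST

try SIG_LOST: (ALIGN, SIG_LOST) → (AVOID, motors_on)  ← matches
try SIG_FULL: (ALIGN, SIG_FULL) → (AVOID, spin_ccw)
try SIG_FAR: (ALIGN, SIG_FAR) → (GRASP, lamp_flash)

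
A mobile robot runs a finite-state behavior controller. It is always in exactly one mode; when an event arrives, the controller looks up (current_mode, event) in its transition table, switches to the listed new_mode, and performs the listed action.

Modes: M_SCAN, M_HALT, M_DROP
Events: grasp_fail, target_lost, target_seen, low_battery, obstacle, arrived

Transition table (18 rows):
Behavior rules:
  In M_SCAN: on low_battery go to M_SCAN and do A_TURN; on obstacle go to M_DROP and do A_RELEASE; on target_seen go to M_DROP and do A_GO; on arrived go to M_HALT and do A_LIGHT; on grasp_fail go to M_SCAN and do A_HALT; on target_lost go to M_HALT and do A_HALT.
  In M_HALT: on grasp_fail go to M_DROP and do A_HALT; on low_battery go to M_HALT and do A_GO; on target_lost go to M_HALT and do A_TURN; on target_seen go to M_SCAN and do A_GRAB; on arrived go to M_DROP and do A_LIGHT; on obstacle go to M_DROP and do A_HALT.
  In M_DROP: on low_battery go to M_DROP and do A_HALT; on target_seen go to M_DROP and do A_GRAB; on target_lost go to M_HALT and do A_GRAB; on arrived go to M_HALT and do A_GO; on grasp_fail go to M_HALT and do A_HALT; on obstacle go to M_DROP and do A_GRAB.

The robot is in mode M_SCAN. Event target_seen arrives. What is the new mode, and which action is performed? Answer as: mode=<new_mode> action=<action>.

current mode = M_SCAN; filter table to that mode:
  (M_SCAN, low_battery) → (M_SCAN, A_TURN)
  (M_SCAN, obstacle) → (M_DROP, A_RELEASE)
  (M_SCAN, target_seen) → (M_DROP, A_GO)  ← event matches
  (M_SCAN, arrived) → (M_HALT, A_LIGHT)
  (M_SCAN, grasp_fail) → (M_SCAN, A_HALT)
  (M_SCAN, target_lost) → (M_HALT, A_HALT)
event = target_seen selects (M_DROP, A_GO)

mode=M_DROP action=A_GO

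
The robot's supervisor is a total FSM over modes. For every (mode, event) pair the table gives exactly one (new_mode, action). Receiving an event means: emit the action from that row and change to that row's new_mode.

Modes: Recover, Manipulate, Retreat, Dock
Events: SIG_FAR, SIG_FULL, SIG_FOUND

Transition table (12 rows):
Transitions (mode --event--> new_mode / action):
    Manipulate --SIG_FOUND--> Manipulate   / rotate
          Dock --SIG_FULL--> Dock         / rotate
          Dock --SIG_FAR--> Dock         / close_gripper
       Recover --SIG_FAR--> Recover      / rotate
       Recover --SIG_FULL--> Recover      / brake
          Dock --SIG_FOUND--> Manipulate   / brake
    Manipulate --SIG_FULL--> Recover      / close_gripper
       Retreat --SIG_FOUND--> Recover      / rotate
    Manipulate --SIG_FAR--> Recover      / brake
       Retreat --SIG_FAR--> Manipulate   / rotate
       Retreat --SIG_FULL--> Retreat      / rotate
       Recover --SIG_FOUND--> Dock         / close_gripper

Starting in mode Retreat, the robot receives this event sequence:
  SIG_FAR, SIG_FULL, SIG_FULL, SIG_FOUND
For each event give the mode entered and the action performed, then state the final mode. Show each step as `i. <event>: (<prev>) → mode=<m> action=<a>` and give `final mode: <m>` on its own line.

final mode: Dock

1. SIG_FAR: (Retreat) → mode=Manipulate action=rotate
2. SIG_FULL: (Manipulate) → mode=Recover action=close_gripper
3. SIG_FULL: (Recover) → mode=Recover action=brake
4. SIG_FOUND: (Recover) → mode=Dock action=close_gripper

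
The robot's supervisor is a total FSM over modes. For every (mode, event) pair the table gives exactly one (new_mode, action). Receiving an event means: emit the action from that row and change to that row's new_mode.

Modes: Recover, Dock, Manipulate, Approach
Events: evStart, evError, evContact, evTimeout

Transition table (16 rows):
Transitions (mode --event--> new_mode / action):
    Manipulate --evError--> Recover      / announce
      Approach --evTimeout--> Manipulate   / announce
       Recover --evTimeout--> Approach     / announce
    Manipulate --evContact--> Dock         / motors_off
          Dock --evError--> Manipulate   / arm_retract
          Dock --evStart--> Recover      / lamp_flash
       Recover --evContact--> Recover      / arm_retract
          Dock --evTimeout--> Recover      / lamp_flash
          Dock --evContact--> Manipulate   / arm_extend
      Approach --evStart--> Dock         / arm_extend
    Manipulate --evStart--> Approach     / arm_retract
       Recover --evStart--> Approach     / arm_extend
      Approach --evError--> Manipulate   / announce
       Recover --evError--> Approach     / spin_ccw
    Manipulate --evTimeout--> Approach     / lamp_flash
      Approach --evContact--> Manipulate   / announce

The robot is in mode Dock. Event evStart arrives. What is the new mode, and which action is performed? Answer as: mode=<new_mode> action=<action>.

mode=Recover action=lamp_flash

current mode = Dock; filter table to that mode:
  (Dock, evError) → (Manipulate, arm_retract)
  (Dock, evStart) → (Recover, lamp_flash)  ← event matches
  (Dock, evTimeout) → (Recover, lamp_flash)
  (Dock, evContact) → (Manipulate, arm_extend)
event = evStart selects (Recover, lamp_flash)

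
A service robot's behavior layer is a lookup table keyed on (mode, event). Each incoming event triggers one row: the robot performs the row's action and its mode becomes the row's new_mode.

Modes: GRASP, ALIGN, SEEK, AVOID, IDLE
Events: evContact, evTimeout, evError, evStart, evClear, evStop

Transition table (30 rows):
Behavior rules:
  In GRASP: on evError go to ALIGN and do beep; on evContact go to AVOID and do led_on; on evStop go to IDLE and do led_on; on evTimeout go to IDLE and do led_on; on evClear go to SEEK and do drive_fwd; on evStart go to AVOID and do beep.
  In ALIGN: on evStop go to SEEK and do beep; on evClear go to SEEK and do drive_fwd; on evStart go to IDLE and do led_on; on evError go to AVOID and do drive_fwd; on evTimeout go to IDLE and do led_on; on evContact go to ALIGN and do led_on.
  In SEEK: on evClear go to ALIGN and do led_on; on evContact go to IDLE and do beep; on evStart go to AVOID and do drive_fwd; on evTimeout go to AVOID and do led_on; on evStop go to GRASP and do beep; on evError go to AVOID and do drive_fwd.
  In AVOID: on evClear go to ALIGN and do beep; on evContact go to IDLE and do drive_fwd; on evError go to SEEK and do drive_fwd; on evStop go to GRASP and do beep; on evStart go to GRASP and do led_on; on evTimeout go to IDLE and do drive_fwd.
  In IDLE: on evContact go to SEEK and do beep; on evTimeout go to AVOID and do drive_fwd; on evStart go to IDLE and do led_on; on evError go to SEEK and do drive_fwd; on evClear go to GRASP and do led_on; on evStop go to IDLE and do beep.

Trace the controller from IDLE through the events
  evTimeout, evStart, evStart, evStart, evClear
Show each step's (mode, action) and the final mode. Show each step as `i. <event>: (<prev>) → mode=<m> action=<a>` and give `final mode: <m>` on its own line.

final mode: SEEK

1. evTimeout: (IDLE) → mode=AVOID action=drive_fwd
2. evStart: (AVOID) → mode=GRASP action=led_on
3. evStart: (GRASP) → mode=AVOID action=beep
4. evStart: (AVOID) → mode=GRASP action=led_on
5. evClear: (GRASP) → mode=SEEK action=drive_fwd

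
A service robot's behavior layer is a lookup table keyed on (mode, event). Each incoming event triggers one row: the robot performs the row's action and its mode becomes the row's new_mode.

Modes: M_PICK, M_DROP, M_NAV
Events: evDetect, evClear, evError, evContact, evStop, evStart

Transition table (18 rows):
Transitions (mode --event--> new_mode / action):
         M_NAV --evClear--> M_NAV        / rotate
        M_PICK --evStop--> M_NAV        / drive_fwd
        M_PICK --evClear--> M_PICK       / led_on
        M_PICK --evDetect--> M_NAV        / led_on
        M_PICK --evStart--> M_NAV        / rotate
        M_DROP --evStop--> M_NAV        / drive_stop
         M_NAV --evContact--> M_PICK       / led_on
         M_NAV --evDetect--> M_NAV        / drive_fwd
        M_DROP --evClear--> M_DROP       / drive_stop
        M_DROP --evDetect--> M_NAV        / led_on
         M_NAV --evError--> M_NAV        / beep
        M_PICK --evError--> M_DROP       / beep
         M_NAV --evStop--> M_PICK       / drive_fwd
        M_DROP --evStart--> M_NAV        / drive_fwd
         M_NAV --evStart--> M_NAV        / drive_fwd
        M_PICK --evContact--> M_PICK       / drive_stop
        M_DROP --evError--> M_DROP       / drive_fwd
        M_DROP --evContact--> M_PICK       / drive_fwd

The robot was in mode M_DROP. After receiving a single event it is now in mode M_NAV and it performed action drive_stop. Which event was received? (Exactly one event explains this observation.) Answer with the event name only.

evStop

try evDetect: (M_DROP, evDetect) → (M_NAV, led_on)
try evClear: (M_DROP, evClear) → (M_DROP, drive_stop)
try evError: (M_DROP, evError) → (M_DROP, drive_fwd)
try evContact: (M_DROP, evContact) → (M_PICK, drive_fwd)
try evStop: (M_DROP, evStop) → (M_NAV, drive_stop)  ← matches
try evStart: (M_DROP, evStart) → (M_NAV, drive_fwd)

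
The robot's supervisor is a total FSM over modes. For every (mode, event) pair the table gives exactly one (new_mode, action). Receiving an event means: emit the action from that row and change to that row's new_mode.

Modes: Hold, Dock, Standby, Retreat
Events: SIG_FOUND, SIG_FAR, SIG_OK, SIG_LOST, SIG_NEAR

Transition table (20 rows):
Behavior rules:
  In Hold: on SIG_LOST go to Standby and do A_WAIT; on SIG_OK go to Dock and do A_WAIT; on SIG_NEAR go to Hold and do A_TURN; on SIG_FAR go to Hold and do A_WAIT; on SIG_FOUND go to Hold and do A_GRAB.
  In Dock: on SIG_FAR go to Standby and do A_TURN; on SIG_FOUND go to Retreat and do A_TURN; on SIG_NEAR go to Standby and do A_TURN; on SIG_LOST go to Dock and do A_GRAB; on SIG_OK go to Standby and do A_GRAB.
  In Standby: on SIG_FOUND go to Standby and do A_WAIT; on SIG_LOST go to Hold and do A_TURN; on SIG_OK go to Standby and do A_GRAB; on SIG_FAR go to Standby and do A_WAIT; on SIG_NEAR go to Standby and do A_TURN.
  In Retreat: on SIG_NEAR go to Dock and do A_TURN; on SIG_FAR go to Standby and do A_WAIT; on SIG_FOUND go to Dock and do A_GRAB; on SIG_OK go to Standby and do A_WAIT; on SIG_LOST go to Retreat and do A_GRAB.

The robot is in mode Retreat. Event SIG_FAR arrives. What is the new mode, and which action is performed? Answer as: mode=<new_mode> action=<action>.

mode=Standby action=A_WAIT

current mode = Retreat; filter table to that mode:
  (Retreat, SIG_NEAR) → (Dock, A_TURN)
  (Retreat, SIG_FAR) → (Standby, A_WAIT)  ← event matches
  (Retreat, SIG_FOUND) → (Dock, A_GRAB)
  (Retreat, SIG_OK) → (Standby, A_WAIT)
  (Retreat, SIG_LOST) → (Retreat, A_GRAB)
event = SIG_FAR selects (Standby, A_WAIT)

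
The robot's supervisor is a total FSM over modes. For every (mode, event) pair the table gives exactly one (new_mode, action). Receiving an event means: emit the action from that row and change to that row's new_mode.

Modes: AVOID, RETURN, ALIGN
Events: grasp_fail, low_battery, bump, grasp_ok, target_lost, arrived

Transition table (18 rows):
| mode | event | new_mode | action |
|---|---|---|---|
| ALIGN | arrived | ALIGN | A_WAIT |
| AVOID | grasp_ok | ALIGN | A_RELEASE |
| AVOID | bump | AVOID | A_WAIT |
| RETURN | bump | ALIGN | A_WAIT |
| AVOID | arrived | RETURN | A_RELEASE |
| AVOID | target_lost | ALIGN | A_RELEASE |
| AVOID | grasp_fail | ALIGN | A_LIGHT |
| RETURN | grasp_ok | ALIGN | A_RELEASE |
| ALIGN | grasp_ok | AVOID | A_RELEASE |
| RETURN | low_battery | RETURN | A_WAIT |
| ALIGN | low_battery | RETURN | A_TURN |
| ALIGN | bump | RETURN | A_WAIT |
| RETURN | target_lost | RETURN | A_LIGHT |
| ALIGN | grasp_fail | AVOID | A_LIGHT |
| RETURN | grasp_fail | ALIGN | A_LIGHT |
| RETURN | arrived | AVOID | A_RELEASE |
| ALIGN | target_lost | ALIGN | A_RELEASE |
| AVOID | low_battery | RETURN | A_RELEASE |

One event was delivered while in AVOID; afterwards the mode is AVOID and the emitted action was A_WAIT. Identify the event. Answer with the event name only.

bump

try grasp_fail: (AVOID, grasp_fail) → (ALIGN, A_LIGHT)
try low_battery: (AVOID, low_battery) → (RETURN, A_RELEASE)
try bump: (AVOID, bump) → (AVOID, A_WAIT)  ← matches
try grasp_ok: (AVOID, grasp_ok) → (ALIGN, A_RELEASE)
try target_lost: (AVOID, target_lost) → (ALIGN, A_RELEASE)
try arrived: (AVOID, arrived) → (RETURN, A_RELEASE)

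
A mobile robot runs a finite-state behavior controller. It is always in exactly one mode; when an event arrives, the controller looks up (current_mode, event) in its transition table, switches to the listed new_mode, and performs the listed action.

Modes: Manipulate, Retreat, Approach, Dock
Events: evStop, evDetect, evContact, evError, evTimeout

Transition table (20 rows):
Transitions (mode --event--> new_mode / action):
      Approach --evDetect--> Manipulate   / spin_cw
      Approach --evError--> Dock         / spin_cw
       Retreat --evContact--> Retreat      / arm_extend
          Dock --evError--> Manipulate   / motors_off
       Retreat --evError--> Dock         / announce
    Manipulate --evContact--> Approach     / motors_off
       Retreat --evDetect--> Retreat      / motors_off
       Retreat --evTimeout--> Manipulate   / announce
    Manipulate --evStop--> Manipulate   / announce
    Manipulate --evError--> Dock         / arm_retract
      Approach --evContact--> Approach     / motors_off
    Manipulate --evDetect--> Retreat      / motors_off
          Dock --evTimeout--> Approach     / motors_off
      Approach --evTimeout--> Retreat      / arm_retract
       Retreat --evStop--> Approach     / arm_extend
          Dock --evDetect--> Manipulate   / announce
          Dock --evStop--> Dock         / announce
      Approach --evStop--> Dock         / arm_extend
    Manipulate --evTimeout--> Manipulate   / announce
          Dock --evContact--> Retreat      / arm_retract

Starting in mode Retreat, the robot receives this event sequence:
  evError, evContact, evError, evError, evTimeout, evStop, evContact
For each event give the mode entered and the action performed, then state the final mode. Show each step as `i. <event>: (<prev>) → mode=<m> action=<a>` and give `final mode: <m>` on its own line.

final mode: Approach

1. evError: (Retreat) → mode=Dock action=announce
2. evContact: (Dock) → mode=Retreat action=arm_retract
3. evError: (Retreat) → mode=Dock action=announce
4. evError: (Dock) → mode=Manipulate action=motors_off
5. evTimeout: (Manipulate) → mode=Manipulate action=announce
6. evStop: (Manipulate) → mode=Manipulate action=announce
7. evContact: (Manipulate) → mode=Approach action=motors_off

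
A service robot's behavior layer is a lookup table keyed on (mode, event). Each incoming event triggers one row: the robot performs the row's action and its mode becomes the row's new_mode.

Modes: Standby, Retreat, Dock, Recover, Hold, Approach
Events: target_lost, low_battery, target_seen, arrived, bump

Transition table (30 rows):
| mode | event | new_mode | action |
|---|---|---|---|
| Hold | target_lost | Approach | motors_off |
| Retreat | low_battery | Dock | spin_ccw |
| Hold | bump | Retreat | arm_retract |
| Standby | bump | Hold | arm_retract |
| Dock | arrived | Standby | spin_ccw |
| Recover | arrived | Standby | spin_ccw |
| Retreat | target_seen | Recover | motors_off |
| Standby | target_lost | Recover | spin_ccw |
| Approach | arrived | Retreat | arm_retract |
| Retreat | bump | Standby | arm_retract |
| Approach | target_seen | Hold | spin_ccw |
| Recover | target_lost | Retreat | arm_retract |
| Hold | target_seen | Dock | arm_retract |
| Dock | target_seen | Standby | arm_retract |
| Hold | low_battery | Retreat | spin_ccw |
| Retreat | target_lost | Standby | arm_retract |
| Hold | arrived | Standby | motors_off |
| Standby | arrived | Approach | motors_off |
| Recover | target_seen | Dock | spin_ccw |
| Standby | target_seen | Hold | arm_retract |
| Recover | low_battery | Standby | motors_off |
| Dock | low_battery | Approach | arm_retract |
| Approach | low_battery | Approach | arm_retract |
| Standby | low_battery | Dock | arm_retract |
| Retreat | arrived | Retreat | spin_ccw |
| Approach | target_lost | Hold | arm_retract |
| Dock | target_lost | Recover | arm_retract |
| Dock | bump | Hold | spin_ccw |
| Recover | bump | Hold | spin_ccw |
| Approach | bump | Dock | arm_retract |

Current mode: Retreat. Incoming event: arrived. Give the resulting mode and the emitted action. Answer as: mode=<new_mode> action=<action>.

mode=Retreat action=spin_ccw

current mode = Retreat; filter table to that mode:
  (Retreat, low_battery) → (Dock, spin_ccw)
  (Retreat, target_seen) → (Recover, motors_off)
  (Retreat, bump) → (Standby, arm_retract)
  (Retreat, target_lost) → (Standby, arm_retract)
  (Retreat, arrived) → (Retreat, spin_ccw)  ← event matches
event = arrived selects (Retreat, spin_ccw)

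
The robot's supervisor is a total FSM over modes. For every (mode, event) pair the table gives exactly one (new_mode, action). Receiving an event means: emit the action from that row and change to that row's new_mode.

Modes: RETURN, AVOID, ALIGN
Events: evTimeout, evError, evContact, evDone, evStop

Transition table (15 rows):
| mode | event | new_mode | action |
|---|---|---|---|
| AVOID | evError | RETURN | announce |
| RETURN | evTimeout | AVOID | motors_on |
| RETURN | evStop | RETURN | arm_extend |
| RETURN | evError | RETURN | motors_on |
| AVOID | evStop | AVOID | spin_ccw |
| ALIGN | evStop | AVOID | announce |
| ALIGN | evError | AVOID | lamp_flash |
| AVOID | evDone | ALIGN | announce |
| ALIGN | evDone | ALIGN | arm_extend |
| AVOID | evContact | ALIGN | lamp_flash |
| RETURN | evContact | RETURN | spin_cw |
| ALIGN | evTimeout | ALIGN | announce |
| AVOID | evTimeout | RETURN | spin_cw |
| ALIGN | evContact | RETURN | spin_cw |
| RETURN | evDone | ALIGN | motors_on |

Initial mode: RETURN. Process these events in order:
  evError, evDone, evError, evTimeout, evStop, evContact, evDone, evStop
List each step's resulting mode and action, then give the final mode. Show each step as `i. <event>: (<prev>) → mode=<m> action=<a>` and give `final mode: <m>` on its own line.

1. evError: (RETURN) → mode=RETURN action=motors_on
2. evDone: (RETURN) → mode=ALIGN action=motors_on
3. evError: (ALIGN) → mode=AVOID action=lamp_flash
4. evTimeout: (AVOID) → mode=RETURN action=spin_cw
5. evStop: (RETURN) → mode=RETURN action=arm_extend
6. evContact: (RETURN) → mode=RETURN action=spin_cw
7. evDone: (RETURN) → mode=ALIGN action=motors_on
8. evStop: (ALIGN) → mode=AVOID action=announce

final mode: AVOID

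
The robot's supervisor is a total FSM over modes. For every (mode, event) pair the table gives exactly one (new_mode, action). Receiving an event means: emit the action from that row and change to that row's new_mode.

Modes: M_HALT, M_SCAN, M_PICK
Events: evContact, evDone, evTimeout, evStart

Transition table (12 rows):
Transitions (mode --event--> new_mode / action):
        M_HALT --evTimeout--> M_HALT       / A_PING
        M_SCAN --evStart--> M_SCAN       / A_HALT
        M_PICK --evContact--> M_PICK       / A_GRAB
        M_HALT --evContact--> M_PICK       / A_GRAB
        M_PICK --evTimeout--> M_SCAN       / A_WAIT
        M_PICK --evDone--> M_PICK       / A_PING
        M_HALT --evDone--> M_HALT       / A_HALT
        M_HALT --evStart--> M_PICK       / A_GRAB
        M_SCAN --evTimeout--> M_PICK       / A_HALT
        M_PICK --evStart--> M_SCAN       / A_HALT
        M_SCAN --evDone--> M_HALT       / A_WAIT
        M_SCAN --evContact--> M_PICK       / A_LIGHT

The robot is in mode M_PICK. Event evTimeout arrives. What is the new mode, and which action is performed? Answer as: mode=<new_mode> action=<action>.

current mode = M_PICK; filter table to that mode:
  (M_PICK, evContact) → (M_PICK, A_GRAB)
  (M_PICK, evTimeout) → (M_SCAN, A_WAIT)  ← event matches
  (M_PICK, evDone) → (M_PICK, A_PING)
  (M_PICK, evStart) → (M_SCAN, A_HALT)
event = evTimeout selects (M_SCAN, A_WAIT)

mode=M_SCAN action=A_WAIT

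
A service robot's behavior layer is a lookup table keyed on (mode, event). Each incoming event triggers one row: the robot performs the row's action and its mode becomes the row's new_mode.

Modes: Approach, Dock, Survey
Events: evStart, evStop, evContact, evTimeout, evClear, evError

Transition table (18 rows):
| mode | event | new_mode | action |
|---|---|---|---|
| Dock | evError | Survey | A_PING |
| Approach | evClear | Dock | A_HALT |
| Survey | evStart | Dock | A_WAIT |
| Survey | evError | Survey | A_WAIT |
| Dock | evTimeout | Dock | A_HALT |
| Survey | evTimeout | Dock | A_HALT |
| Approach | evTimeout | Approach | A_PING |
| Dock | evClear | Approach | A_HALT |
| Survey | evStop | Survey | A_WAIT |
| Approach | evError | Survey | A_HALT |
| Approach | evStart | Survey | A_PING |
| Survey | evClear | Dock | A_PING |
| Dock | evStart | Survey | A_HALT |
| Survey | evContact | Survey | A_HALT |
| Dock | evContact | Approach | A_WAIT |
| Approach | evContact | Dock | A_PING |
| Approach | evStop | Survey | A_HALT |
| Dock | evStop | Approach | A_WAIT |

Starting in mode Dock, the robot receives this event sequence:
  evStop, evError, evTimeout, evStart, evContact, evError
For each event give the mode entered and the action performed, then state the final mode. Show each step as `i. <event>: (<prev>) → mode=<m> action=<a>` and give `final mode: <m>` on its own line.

final mode: Survey

1. evStop: (Dock) → mode=Approach action=A_WAIT
2. evError: (Approach) → mode=Survey action=A_HALT
3. evTimeout: (Survey) → mode=Dock action=A_HALT
4. evStart: (Dock) → mode=Survey action=A_HALT
5. evContact: (Survey) → mode=Survey action=A_HALT
6. evError: (Survey) → mode=Survey action=A_WAIT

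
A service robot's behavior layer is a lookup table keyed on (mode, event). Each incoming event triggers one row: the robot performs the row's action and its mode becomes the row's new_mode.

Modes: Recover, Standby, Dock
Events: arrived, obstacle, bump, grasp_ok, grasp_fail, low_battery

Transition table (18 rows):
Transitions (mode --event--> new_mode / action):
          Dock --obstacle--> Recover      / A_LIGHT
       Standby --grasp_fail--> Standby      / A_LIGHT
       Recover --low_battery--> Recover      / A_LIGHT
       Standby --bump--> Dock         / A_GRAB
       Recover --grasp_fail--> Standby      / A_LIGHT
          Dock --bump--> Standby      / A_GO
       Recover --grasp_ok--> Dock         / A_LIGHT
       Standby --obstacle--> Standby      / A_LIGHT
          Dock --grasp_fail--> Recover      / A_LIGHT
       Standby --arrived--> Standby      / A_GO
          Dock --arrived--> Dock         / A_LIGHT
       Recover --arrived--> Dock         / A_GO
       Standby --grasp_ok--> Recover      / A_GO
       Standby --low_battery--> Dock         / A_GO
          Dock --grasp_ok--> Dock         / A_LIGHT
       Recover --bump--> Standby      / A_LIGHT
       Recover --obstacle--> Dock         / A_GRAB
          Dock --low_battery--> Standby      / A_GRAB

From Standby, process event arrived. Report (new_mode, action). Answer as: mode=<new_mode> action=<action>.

mode=Standby action=A_GO

current mode = Standby; filter table to that mode:
  (Standby, grasp_fail) → (Standby, A_LIGHT)
  (Standby, bump) → (Dock, A_GRAB)
  (Standby, obstacle) → (Standby, A_LIGHT)
  (Standby, arrived) → (Standby, A_GO)  ← event matches
  (Standby, grasp_ok) → (Recover, A_GO)
  (Standby, low_battery) → (Dock, A_GO)
event = arrived selects (Standby, A_GO)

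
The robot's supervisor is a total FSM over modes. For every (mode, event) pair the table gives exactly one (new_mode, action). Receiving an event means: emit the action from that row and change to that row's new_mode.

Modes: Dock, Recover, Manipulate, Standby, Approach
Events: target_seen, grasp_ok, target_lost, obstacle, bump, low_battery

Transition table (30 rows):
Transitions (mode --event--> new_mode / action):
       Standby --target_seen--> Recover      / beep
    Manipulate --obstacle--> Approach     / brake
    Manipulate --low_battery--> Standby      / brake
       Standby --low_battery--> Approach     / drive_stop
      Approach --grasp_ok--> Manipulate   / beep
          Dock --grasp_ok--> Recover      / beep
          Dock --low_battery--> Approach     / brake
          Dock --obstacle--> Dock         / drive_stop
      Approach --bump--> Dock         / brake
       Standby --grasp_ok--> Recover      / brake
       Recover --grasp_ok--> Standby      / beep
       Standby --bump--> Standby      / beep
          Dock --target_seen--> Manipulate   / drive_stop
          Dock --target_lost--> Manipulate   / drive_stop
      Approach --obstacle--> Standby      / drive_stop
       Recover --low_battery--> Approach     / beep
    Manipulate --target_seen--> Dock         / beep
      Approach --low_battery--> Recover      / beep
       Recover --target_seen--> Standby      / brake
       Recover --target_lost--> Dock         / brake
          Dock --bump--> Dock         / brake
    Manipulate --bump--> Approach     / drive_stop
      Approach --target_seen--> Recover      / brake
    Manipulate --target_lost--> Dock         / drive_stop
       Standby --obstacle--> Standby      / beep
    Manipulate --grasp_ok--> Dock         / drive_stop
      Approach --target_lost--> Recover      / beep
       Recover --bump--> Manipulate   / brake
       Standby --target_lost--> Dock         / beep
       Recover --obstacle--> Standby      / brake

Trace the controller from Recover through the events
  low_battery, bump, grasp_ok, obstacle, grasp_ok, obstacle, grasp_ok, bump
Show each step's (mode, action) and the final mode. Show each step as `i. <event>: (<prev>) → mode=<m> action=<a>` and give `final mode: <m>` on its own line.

1. low_battery: (Recover) → mode=Approach action=beep
2. bump: (Approach) → mode=Dock action=brake
3. grasp_ok: (Dock) → mode=Recover action=beep
4. obstacle: (Recover) → mode=Standby action=brake
5. grasp_ok: (Standby) → mode=Recover action=brake
6. obstacle: (Recover) → mode=Standby action=brake
7. grasp_ok: (Standby) → mode=Recover action=brake
8. bump: (Recover) → mode=Manipulate action=brake

final mode: Manipulate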